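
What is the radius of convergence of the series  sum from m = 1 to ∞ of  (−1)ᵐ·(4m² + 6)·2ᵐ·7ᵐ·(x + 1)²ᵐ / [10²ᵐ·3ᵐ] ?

R = 5√42/7

The ratio of consecutive coefficients is [(4(m+1)² + 6)/(4m² + 6)] · 2·7/(100·3) → 7/150.
Successive powers of (x + 1) differ by 2, so the series converges when |x + 1|² · 7/150 < 1, i.e. |x + 1| < √(150/7). So R = 5√42/7.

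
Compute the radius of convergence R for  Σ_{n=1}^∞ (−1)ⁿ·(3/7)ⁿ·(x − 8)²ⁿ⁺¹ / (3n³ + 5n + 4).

R = √21/3

Ratio test: |a_{n+1}/a_n| = [(3n³ + 5n + 4)/(3(n+1)³ + 5(n+1) + 4)] · 3/7 → 3/7 as n → ∞.
Since the exponent of (x − 8) increases by 2 each term, convergence requires |x − 8|² < 7/3, hence R = √21/3.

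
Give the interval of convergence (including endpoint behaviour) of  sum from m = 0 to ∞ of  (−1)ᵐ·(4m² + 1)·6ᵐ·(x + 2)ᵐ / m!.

The ratio of consecutive coefficients is (4(m+1)² + 1)/(4m² + 1) · 6 · 1/(m+1) → 0.
The limit is 0, so the series converges for all x; R = ∞.

(−∞, ∞)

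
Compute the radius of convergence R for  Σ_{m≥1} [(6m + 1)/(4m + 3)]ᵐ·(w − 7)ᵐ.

R = 2/3

Applying the root test, |a_m|^(1/m) = (6m + 1)/(4m + 3) → 3/2.
The series converges when 3/2 · |w − 7| < 1, giving R = 2/3.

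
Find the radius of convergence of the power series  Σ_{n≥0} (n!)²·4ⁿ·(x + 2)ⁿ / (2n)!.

Ratio test: |a_{n+1}/a_n| = (n+1)²/[(2n+1)·(2n+2)] · 4 → 1 as n → ∞.
Hence R = 1.

R = 1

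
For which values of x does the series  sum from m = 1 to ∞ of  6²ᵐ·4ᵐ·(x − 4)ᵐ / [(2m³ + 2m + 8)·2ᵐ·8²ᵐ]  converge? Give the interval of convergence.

By the ratio test, |a_{m+1}/a_m| = [(2m³ + 2m + 8)/(2(m+1)³ + 2(m+1) + 8)] · 36·4/(2·64) → 9/8.
Convergence for |x − 4| · 9/8 < 1, i.e. |x − 4| < 8/9. So R = 8/9.
Check x = 44/9: the series is dominated by a constant times Σ 1/m³, which converges (p = 3 > 1).
When x = 28/9, absolute convergence follows by limit comparison with Σ 1/m³.

[28/9, 44/9]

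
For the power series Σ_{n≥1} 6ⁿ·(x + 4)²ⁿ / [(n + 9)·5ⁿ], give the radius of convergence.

R = √30/6

Ratio test: |a_{n+1}/a_n| = [(n + 9)/((n+1) + 9)] · 6/5 → 6/5 as n → ∞.
Writing y = (x + 4)², the series in y has radius 5/6, so |x + 4| < √(5/6) and R = √30/6.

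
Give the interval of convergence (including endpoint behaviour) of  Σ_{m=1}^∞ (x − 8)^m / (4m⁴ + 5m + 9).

Ratio test: |a_{m+1}/a_m| = (4m⁴ + 5m + 9)/(4(m+1)⁴ + 5(m+1) + 9) → 1 as m → ∞.
Convergence for |x − 8| < 1, so R = 1.
Endpoint x = 9: the series is dominated by a constant times Σ 1/m⁴, which converges (p = 4 > 1).
At x = 7: the series is dominated by a constant times Σ 1/m⁴, which converges (p = 4 > 1).

[7, 9]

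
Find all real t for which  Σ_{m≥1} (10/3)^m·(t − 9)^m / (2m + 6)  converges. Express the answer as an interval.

Apply the ratio test: |a_{m+1}| / |a_m| = [(2m + 6)/(2(m+1) + 6)] · 10/3, which tends to 10/3 as m → ∞.
The series converges when 10/3 · |t − 9| < 1, giving R = 3/10.
Endpoint t = 93/10: comparison with the harmonic series Σ 1/m shows the series diverges.
When t = 87/10, the terms alternate in sign and decrease monotonically to 0 in absolute value (size ~ c/m), so the alternating series test gives convergence.

[87/10, 93/10)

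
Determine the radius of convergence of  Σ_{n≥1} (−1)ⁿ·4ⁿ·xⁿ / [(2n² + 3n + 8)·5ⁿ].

R = 5/4

Apply the ratio test: |a_{n+1}| / |a_n| = [(2n² + 3n + 8)/(2(n+1)² + 3(n+1) + 8)] · 4/5, which tends to 4/5 as n → ∞.
Hence the series converges for |x| < 1/(4/5) = 5/4, so the radius of convergence is 5/4.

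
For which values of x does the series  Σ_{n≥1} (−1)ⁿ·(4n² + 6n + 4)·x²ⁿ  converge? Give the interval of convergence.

(-1, 1)

Apply the ratio test: |a_{n+1}| / |a_n| = (4(n+1)² + 6(n+1) + 4)/(4n² + 6n + 4), which tends to 1 as n → ∞.
Writing y = x², the series in y has radius 1, so |x| < √(1) = 1 and R = 1.
Endpoint x = 1: the terms do not tend to 0, so the series diverges.
When x = -1, the terms have absolute value of order n², which does not tend to 0, so the series diverges by the divergence test.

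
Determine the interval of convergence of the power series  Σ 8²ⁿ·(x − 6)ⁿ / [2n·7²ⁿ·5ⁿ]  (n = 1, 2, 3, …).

[139/64, 629/64)

The ratio of consecutive coefficients is [2n/2(n+1)] · 64/(49·5) → 64/245.
Thus R = 1/(64/245) = 245/64.
Check x = 629/64: the terms are asymptotic to a nonzero constant times 1/n, so the series diverges by limit comparison with Σ 1/n.
Endpoint x = 139/64: convergence follows from the alternating series test (terms decrease monotonically to 0).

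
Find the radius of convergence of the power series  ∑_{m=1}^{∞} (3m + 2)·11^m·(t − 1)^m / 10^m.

By the ratio test, |a_{m+1}/a_m| = [(3(m+1) + 2)/(3m + 2)] · 11/10 → 11/10.
Thus R = 1/(11/10) = 10/11.

R = 10/11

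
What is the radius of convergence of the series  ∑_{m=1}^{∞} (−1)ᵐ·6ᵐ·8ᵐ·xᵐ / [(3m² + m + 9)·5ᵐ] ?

The ratio of consecutive coefficients is [(3m² + m + 9)/(3(m+1)² + (m+1) + 9)] · 6·8/5 → 48/5.
Convergence for |x| · 48/5 < 1, i.e. |x| < 5/48. So R = 5/48.

R = 5/48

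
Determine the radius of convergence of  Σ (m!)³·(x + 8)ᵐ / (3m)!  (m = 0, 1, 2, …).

R = 27

The ratio of consecutive coefficients is (m+1)³/[(3m+1)·(3m+2)·(3m+3)] → 1/27.
Hence the series converges for |x + 8| < 1/(1/27) = 27, so the radius of convergence is 27.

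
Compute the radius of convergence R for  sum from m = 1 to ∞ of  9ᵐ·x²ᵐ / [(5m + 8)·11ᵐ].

R = √11/3

Apply the ratio test: |a_{m+1}| / |a_m| = [(5m + 8)/(5(m+1) + 8)] · 9/11, which tends to 9/11 as m → ∞.
Writing y = x², the series in y has radius 11/9, so |x| < √(11/9) and R = √11/3.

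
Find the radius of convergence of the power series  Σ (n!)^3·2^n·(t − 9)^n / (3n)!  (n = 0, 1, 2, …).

Apply the ratio test: |a_{n+1}| / |a_n| = (n+1)³/[(3n+1)·(3n+2)·(3n+3)] · 2, which tends to 2/27 as n → ∞.
Thus R = 1/(2/27) = 27/2.

R = 27/2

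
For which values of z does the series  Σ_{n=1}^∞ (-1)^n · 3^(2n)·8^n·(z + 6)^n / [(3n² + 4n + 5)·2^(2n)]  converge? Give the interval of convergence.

The ratio of consecutive coefficients is [(3n² + 4n + 5)/(3(n+1)² + 4(n+1) + 5)] · 9·8/4 → 18.
Convergence for |z + 6| · 18 < 1, i.e. |z + 6| < 1/18. So R = 1/18.
Check z = -107/18: the series is dominated by a constant times Σ 1/n², which converges (p = 2 > 1).
Endpoint z = -109/18: absolute convergence follows by limit comparison with Σ 1/n².

[-109/18, -107/18]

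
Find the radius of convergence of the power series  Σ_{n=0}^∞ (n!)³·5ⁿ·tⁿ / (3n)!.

R = 27/5

Ratio test: |a_{n+1}/a_n| = (n+1)³/[(3n+1)·(3n+2)·(3n+3)] · 5 → 5/27 as n → ∞.
Convergence for |t| · 5/27 < 1, i.e. |t| < 27/5. So R = 27/5.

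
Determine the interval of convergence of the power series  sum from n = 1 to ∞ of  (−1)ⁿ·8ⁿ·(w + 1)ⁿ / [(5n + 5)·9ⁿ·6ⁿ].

(-31/4, 23/4]

By the ratio test, |a_{n+1}/a_n| = [(5n + 5)/(5(n+1) + 5)] · 8/(9·6) → 4/27.
Hence the series converges for |w + 1| < 1/(4/27) = 27/4, so the radius of convergence is 27/4.
At w = 23/4: an alternating series whose terms decrease to 0 in absolute value, so it converges by the Leibniz criterion.
Check w = -31/4: the terms are asymptotic to a nonzero constant times 1/n, so the series diverges by limit comparison with Σ 1/n.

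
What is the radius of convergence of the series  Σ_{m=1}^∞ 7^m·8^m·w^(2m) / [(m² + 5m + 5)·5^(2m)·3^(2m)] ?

Ratio test: |a_{m+1}/a_m| = [(m² + 5m + 5)/((m+1)² + 5(m+1) + 5)] · 7·8/(25·9) → 56/225 as m → ∞.
Writing y = w², the series in y has radius 225/56, so |w| < √(225/56) and R = 15√14/28.

R = 15√14/28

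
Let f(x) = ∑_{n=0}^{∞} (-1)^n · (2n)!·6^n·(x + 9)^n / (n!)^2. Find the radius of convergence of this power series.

Apply the ratio test: |a_{n+1}| / |a_n| = (2n+1)·(2n+2)/(n+1)² · 6, which tends to 24 as n → ∞.
Hence the series converges for |x + 9| < 1/(24) = 1/24, so the radius of convergence is 1/24.

R = 1/24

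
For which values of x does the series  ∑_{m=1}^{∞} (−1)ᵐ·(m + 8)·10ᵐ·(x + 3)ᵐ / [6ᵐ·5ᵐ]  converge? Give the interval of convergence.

Apply the ratio test: |a_{m+1}| / |a_m| = [((m+1) + 8)/(m + 8)] · 10/(6·5), which tends to 1/3 as m → ∞.
Hence the series converges for |x + 3| < 1/(1/3) = 3, so the radius of convergence is 3.
Endpoint x = 0: the terms do not tend to 0, so the series diverges.
At x = -6: the m-th term does not approach 0; divergence by the term test.

(-6, 0)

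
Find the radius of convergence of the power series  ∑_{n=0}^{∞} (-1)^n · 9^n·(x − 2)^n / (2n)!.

R = ∞

Ratio test: |a_{n+1}/a_n| = 9 · 1/[(2n+1)·(2n+2)] → 0 as n → ∞.
The limit is 0, so the series converges for all x; R = ∞.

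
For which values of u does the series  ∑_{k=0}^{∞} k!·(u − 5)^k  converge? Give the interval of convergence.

Ratio test: |a_{k+1}/a_k| = (k+1) → ∞ as k → ∞.
Since the ratio → ∞, the series diverges for every u ≠ 5, and R = 0.

{5}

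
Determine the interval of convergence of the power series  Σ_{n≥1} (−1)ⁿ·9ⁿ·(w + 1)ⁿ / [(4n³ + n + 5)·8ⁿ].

[-17/9, -1/9]

Ratio test: |a_{n+1}/a_n| = [(4n³ + n + 5)/(4(n+1)³ + (n+1) + 5)] · 9/8 → 9/8 as n → ∞.
The series converges when 9/8 · |w + 1| < 1, giving R = 8/9.
At w = -1/9: the series is dominated by a constant times Σ 1/n³, which converges (p = 3 > 1).
When w = -17/9, absolute convergence follows by limit comparison with Σ 1/n³.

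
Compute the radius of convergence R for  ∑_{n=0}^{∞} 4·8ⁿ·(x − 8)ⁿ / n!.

Apply the ratio test: |a_{n+1}| / |a_n| = 4/4 · 8 · 1/(n+1), which tends to 0 as n → ∞.
The limit is 0, so the series converges for all x; R = ∞.

R = ∞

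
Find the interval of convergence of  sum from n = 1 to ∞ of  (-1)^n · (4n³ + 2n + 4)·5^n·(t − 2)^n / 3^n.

The ratio of consecutive coefficients is [(4(n+1)³ + 2(n+1) + 4)/(4n³ + 2n + 4)] · 5/3 → 5/3.
Thus R = 1/(5/3) = 3/5.
Endpoint t = 13/5: the terms have absolute value of order n³, which does not tend to 0, so the series diverges by the divergence test.
At t = 7/5: the terms do not tend to 0, so the series diverges.

(7/5, 13/5)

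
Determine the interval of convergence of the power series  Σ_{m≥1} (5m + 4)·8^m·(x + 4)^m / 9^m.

Apply the ratio test: |a_{m+1}| / |a_m| = [(5(m+1) + 4)/(5m + 4)] · 8/9, which tends to 8/9 as m → ∞.
The series converges when 8/9 · |x + 4| < 1, giving R = 9/8.
Endpoint x = -23/8: the m-th term does not approach 0; divergence by the term test.
Check x = -41/8: the m-th term does not approach 0; divergence by the term test.

(-41/8, -23/8)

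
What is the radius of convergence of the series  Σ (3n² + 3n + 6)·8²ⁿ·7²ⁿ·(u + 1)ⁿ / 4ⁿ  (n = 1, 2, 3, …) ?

R = 1/784

By the ratio test, |a_{n+1}/a_n| = [(3(n+1)² + 3(n+1) + 6)/(3n² + 3n + 6)] · 64·49/4 → 784.
Convergence for |u + 1| · 784 < 1, i.e. |u + 1| < 1/784. So R = 1/784.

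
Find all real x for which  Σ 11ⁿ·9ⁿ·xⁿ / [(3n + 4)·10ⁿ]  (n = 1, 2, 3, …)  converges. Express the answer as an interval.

Ratio test: |a_{n+1}/a_n| = [(3n + 4)/(3(n+1) + 4)] · 11·9/10 → 99/10 as n → ∞.
Convergence for |x| · 99/10 < 1, i.e. |x| < 10/99. So R = 10/99.
Endpoint x = 10/99: comparison with the harmonic series Σ 1/n shows the series diverges.
At x = -10/99: an alternating series whose terms decrease to 0 in absolute value, so it converges by the Leibniz criterion.

[-10/99, 10/99)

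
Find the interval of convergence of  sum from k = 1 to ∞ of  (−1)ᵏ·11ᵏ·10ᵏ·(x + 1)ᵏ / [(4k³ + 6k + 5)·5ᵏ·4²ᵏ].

The ratio of consecutive coefficients is [(4k³ + 6k + 5)/(4(k+1)³ + 6(k+1) + 5)] · 11·10/(5·16) → 11/8.
The series converges when 11/8 · |x + 1| < 1, giving R = 8/11.
Check x = -3/11: the terms are on the order of 1/k³, so the series converges absolutely by comparison with the p-series (p = 3 > 1).
At x = -19/11: absolute convergence follows by limit comparison with Σ 1/k³.

[-19/11, -3/11]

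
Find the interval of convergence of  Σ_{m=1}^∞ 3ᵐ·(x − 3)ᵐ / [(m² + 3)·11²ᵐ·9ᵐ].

[-360, 366]

The ratio of consecutive coefficients is [(m² + 3)/((m+1)² + 3)] · 3/(121·9) → 1/363.
Hence the series converges for |x − 3| < 1/(1/363) = 363, so the radius of convergence is 363.
Check x = 366: the series is dominated by a constant times Σ 1/m², which converges (p = 2 > 1).
At x = -360: the series is dominated by a constant times Σ 1/m², which converges (p = 2 > 1).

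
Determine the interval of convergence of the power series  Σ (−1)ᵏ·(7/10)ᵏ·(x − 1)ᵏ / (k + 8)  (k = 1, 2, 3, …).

(-3/7, 17/7]

Apply the ratio test: |a_{k+1}| / |a_k| = [(k + 8)/((k+1) + 8)] · 7/10, which tends to 7/10 as k → ∞.
Hence the series converges for |x − 1| < 1/(7/10) = 10/7, so the radius of convergence is 10/7.
When x = 17/7, the terms alternate in sign and decrease monotonically to 0 in absolute value (size ~ c/k), so the alternating series test gives convergence.
Endpoint x = -3/7: comparison with the harmonic series Σ 1/k shows the series diverges.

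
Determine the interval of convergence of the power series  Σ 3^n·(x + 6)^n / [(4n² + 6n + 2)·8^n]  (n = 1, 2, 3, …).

[-26/3, -10/3]

Ratio test: |a_{n+1}/a_n| = [(4n² + 6n + 2)/(4(n+1)² + 6(n+1) + 2)] · 3/8 → 3/8 as n → ∞.
Thus R = 1/(3/8) = 8/3.
Check x = -10/3: the series is dominated by a constant times Σ 1/n², which converges (p = 2 > 1).
Endpoint x = -26/3: absolute convergence follows by limit comparison with Σ 1/n².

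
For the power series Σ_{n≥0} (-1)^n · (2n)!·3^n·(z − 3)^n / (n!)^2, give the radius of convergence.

R = 1/12

The ratio of consecutive coefficients is (2n+1)·(2n+2)/(n+1)² · 3 → 12.
Hence the series converges for |z − 3| < 1/(12) = 1/12, so the radius of convergence is 1/12.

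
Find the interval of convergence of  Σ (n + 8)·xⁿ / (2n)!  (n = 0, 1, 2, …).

(−∞, ∞)

Apply the ratio test: |a_{n+1}| / |a_n| = ((n+1) + 8)/(n + 8) · 1/[(2n+1)·(2n+2)], which tends to 0 as n → ∞.
Since the limit is 0 < 1 for every x, the series converges on all of ℝ and R = ∞.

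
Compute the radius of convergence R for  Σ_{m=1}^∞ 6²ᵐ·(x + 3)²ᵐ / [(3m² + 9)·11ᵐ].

By the ratio test, |a_{m+1}/a_m| = [(3m² + 9)/(3(m+1)² + 9)] · 36/11 → 36/11.
Writing y = (x + 3)², the series in y has radius 11/36, so |x + 3| < √(11/36) and R = √11/6.

R = √11/6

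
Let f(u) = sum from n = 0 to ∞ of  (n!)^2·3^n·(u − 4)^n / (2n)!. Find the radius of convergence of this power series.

The ratio of consecutive coefficients is (n+1)²/[(2n+1)·(2n+2)] · 3 → 3/4.
Thus R = 1/(3/4) = 4/3.

R = 4/3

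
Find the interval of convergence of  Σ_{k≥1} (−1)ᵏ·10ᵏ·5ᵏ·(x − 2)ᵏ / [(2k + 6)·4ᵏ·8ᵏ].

(34/25, 66/25]

Apply the ratio test: |a_{k+1}| / |a_k| = [(2k + 6)/(2(k+1) + 6)] · 10·5/(4·8), which tends to 25/16 as k → ∞.
Convergence for |x − 2| · 25/16 < 1, i.e. |x − 2| < 16/25. So R = 16/25.
Check x = 66/25: convergence follows from the alternating series test (terms decrease monotonically to 0).
When x = 34/25, the terms behave like c/k; limit comparison with the harmonic series gives divergence.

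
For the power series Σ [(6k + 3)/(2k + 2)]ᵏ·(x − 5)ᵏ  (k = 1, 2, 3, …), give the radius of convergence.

R = 1/3

Applying the root test, |a_k|^(1/k) = (6k + 3)/(2k + 2) → 3.
Convergence for |x − 5| · 3 < 1, i.e. |x − 5| < 1/3. So R = 1/3.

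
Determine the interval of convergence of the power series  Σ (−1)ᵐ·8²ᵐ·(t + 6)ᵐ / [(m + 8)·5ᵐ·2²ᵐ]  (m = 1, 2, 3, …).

(-101/16, -91/16]

Apply the ratio test: |a_{m+1}| / |a_m| = [(m + 8)/((m+1) + 8)] · 64/(5·4), which tends to 16/5 as m → ∞.
Thus R = 1/(16/5) = 5/16.
When t = -91/16, convergence follows from the alternating series test (terms decrease monotonically to 0).
Check t = -101/16: comparison with the harmonic series Σ 1/m shows the series diverges.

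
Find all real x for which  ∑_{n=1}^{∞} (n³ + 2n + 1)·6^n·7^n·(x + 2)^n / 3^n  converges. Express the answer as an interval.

(-29/14, -27/14)

Apply the ratio test: |a_{n+1}| / |a_n| = [((n+1)³ + 2(n+1) + 1)/(n³ + 2n + 1)] · 6·7/3, which tends to 14 as n → ∞.
The series converges when 14 · |x + 2| < 1, giving R = 1/14.
When x = -27/14, the terms have absolute value of order n³, which does not tend to 0, so the series diverges by the divergence test.
At x = -29/14: the n-th term does not approach 0; divergence by the term test.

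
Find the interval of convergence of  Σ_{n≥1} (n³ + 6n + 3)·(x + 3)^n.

Ratio test: |a_{n+1}/a_n| = ((n+1)³ + 6(n+1) + 3)/(n³ + 6n + 3) → 1 as n → ∞.
Convergence for |x + 3| < 1, so R = 1.
Check x = -2: the terms do not tend to 0, so the series diverges.
Endpoint x = -4: the terms do not tend to 0, so the series diverges.

(-4, -2)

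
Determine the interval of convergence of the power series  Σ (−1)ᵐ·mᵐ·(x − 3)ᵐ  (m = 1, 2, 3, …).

{3}

Applying the root test, |a_m|^(1/m) = m → ∞.
The root grows without bound, so R = 0 (convergence only at x = 3).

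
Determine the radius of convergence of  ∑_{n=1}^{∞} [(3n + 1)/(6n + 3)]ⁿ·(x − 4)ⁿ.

R = 2

Root test: |a_n|^(1/n) = (3n + 1)/(6n + 3) → 1/2.
Hence the series converges for |x − 4| < 1/(1/2) = 2, so the radius of convergence is 2.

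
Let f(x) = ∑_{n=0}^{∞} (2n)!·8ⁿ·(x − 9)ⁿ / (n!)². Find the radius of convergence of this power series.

Apply the ratio test: |a_{n+1}| / |a_n| = (2n+1)·(2n+2)/(n+1)² · 8, which tends to 32 as n → ∞.
Hence the series converges for |x − 9| < 1/(32) = 1/32, so the radius of convergence is 1/32.

R = 1/32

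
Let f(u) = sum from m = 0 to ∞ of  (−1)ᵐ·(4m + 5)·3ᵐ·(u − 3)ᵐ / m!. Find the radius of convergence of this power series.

R = ∞

Apply the ratio test: |a_{m+1}| / |a_m| = (4(m+1) + 5)/(4m + 5) · 3 · 1/(m+1), which tends to 0 as m → ∞.
The ratio tends to 0 regardless of u, hence R = ∞.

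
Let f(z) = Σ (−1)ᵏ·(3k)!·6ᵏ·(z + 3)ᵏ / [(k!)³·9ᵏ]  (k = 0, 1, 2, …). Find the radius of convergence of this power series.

The ratio of consecutive coefficients is (3k+1)·(3k+2)·(3k+3)/(k+1)³ · 6/9 → 18.
Convergence for |z + 3| · 18 < 1, i.e. |z + 3| < 1/18. So R = 1/18.

R = 1/18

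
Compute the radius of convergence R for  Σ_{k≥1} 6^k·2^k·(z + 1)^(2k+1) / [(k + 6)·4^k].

R = √3/3

By the ratio test, |a_{k+1}/a_k| = [(k + 6)/((k+1) + 6)] · 6·2/4 → 3.
Successive powers of (z + 1) differ by 2, so the series converges when |z + 1|² · 3 < 1, i.e. |z + 1| < √(1/3). So R = √3/3.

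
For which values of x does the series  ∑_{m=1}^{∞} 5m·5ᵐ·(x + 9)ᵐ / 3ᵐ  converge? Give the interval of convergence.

The ratio of consecutive coefficients is [5(m+1)/5m] · 5/3 → 5/3.
The series converges when 5/3 · |x + 9| < 1, giving R = 3/5.
When x = -42/5, the terms do not tend to 0, so the series diverges.
Check x = -48/5: the terms have absolute value of order m, which does not tend to 0, so the series diverges by the divergence test.

(-48/5, -42/5)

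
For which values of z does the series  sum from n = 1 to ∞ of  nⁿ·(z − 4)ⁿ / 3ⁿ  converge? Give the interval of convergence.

{4}

Applying the root test, |a_n|^(1/n) = n/3 → ∞.
The root grows without bound, so R = 0 (convergence only at z = 4).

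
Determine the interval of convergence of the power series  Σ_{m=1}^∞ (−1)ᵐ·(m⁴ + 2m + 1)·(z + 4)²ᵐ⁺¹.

(-5, -3)

Apply the ratio test: |a_{m+1}| / |a_m| = ((m+1)⁴ + 2(m+1) + 1)/(m⁴ + 2m + 1), which tends to 1 as m → ∞.
Successive powers of (z + 4) differ by 2, so the series converges when |z + 4|² · 1 < 1, i.e. |z + 4| < √(1) = 1. So R = 1.
At z = -3: the terms have absolute value of order m⁴, which does not tend to 0, so the series diverges by the divergence test.
Check z = -5: the terms have absolute value of order m⁴, which does not tend to 0, so the series diverges by the divergence test.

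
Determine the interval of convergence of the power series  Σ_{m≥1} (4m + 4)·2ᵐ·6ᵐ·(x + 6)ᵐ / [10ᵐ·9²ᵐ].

(-147/2, 123/2)

Apply the ratio test: |a_{m+1}| / |a_m| = [(4(m+1) + 4)/(4m + 4)] · 2·6/(10·81), which tends to 2/135 as m → ∞.
The series converges when 2/135 · |x + 6| < 1, giving R = 135/2.
At x = 123/2: the m-th term does not approach 0; divergence by the term test.
At x = -147/2: the m-th term does not approach 0; divergence by the term test.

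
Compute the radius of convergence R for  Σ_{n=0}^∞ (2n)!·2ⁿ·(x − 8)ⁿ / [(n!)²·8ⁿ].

By the ratio test, |a_{n+1}/a_n| = (2n+1)·(2n+2)/(n+1)² · 2/8 → 1.
Hence R = 1.

R = 1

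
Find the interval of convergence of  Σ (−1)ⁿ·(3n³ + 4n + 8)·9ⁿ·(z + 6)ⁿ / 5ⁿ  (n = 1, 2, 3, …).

(-59/9, -49/9)

The ratio of consecutive coefficients is [(3(n+1)³ + 4(n+1) + 8)/(3n³ + 4n + 8)] · 9/5 → 9/5.
Convergence for |z + 6| · 9/5 < 1, i.e. |z + 6| < 5/9. So R = 5/9.
When z = -49/9, the terms do not tend to 0, so the series diverges.
When z = -59/9, the n-th term does not approach 0; divergence by the term test.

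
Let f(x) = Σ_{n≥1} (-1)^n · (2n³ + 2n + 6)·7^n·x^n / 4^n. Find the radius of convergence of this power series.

R = 4/7

Ratio test: |a_{n+1}/a_n| = [(2(n+1)³ + 2(n+1) + 6)/(2n³ + 2n + 6)] · 7/4 → 7/4 as n → ∞.
Convergence for |x| · 7/4 < 1, i.e. |x| < 4/7. So R = 4/7.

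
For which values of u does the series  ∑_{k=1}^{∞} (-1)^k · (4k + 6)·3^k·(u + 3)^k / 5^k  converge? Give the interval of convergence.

Apply the ratio test: |a_{k+1}| / |a_k| = [(4(k+1) + 6)/(4k + 6)] · 3/5, which tends to 3/5 as k → ∞.
The series converges when 3/5 · |u + 3| < 1, giving R = 5/3.
When u = -4/3, the k-th term does not approach 0; divergence by the term test.
When u = -14/3, the k-th term does not approach 0; divergence by the term test.

(-14/3, -4/3)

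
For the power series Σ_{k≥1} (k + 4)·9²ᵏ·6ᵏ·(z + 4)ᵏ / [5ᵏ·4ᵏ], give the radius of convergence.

R = 10/243

The ratio of consecutive coefficients is [((k+1) + 4)/(k + 4)] · 81·6/(5·4) → 243/10.
Thus R = 1/(243/10) = 10/243.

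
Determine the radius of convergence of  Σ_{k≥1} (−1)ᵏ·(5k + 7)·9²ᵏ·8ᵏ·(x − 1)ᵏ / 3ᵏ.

By the ratio test, |a_{k+1}/a_k| = [(5(k+1) + 7)/(5k + 7)] · 81·8/3 → 216.
Thus R = 1/(216) = 1/216.

R = 1/216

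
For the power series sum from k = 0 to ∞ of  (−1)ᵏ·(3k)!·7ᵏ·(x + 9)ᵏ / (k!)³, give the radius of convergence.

Ratio test: |a_{k+1}/a_k| = (3k+1)·(3k+2)·(3k+3)/(k+1)³ · 7 → 189 as k → ∞.
The series converges when 189 · |x + 9| < 1, giving R = 1/189.

R = 1/189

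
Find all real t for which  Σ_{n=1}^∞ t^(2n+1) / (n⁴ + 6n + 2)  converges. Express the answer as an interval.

Ratio test: |a_{n+1}/a_n| = (n⁴ + 6n + 2)/((n+1)⁴ + 6(n+1) + 2) → 1 as n → ∞.
Successive powers of t differ by 2, so the series converges when |t|² · 1 < 1, i.e. |t| < √(1) = 1. So R = 1.
Check t = 1: the terms are on the order of 1/n⁴, so the series converges absolutely by comparison with the p-series (p = 4 > 1).
Check t = -1: the terms are on the order of 1/n⁴, so the series converges absolutely by comparison with the p-series (p = 4 > 1).

[-1, 1]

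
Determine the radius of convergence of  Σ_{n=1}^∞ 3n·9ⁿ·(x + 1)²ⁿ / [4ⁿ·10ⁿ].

R = 2√10/3

The ratio of consecutive coefficients is [3(n+1)/3n] · 9/(4·10) → 9/40.
Successive powers of (x + 1) differ by 2, so the series converges when |x + 1|² · 9/40 < 1, i.e. |x + 1| < √(40/9). So R = 2√10/3.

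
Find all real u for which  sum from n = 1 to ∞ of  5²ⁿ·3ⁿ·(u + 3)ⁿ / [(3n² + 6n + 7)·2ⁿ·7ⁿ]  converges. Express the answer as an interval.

[-239/75, -211/75]

By the ratio test, |a_{n+1}/a_n| = [(3n² + 6n + 7)/(3(n+1)² + 6(n+1) + 7)] · 25·3/(2·7) → 75/14.
Convergence for |u + 3| · 75/14 < 1, i.e. |u + 3| < 14/75. So R = 14/75.
When u = -211/75, absolute convergence follows by limit comparison with Σ 1/n².
Endpoint u = -239/75: the series is dominated by a constant times Σ 1/n², which converges (p = 2 > 1).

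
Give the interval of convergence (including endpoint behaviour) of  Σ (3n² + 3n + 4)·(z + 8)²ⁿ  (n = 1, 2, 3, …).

(-9, -7)

Apply the ratio test: |a_{n+1}| / |a_n| = (3(n+1)² + 3(n+1) + 4)/(3n² + 3n + 4), which tends to 1 as n → ∞.
Successive powers of (z + 8) differ by 2, so the series converges when |z + 8|² · 1 < 1, i.e. |z + 8| < √(1) = 1. So R = 1.
At z = -7: the terms do not tend to 0, so the series diverges.
Check z = -9: the terms have absolute value of order n², which does not tend to 0, so the series diverges by the divergence test.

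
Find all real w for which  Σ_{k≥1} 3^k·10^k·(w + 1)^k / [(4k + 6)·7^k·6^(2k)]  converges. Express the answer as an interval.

[-47/5, 37/5)

The ratio of consecutive coefficients is [(4k + 6)/(4(k+1) + 6)] · 3·10/(7·36) → 5/42.
Convergence for |w + 1| · 5/42 < 1, i.e. |w + 1| < 42/5. So R = 42/5.
At w = 37/5: comparison with the harmonic series Σ 1/k shows the series diverges.
When w = -47/5, convergence follows from the alternating series test (terms decrease monotonically to 0).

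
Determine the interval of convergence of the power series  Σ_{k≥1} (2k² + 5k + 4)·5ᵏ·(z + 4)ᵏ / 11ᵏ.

Apply the ratio test: |a_{k+1}| / |a_k| = [(2(k+1)² + 5(k+1) + 4)/(2k² + 5k + 4)] · 5/11, which tends to 5/11 as k → ∞.
Convergence for |z + 4| · 5/11 < 1, i.e. |z + 4| < 11/5. So R = 11/5.
When z = -9/5, the terms do not tend to 0, so the series diverges.
At z = -31/5: the k-th term does not approach 0; divergence by the term test.

(-31/5, -9/5)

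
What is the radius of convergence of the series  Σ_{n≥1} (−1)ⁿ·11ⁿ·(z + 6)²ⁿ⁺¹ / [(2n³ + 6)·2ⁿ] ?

R = √22/11

By the ratio test, |a_{n+1}/a_n| = [(2n³ + 6)/(2(n+1)³ + 6)] · 11/2 → 11/2.
Successive powers of (z + 6) differ by 2, so the series converges when |z + 6|² · 11/2 < 1, i.e. |z + 6| < √(2/11). So R = √22/11.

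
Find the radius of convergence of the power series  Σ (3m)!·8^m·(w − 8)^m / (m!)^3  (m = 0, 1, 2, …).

R = 1/216

The ratio of consecutive coefficients is (3m+1)·(3m+2)·(3m+3)/(m+1)³ · 8 → 216.
Hence the series converges for |w − 8| < 1/(216) = 1/216, so the radius of convergence is 1/216.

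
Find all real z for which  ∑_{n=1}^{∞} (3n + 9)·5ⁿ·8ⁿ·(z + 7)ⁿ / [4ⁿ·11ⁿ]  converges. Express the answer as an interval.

(-81/10, -59/10)

By the ratio test, |a_{n+1}/a_n| = [(3(n+1) + 9)/(3n + 9)] · 5·8/(4·11) → 10/11.
Convergence for |z + 7| · 10/11 < 1, i.e. |z + 7| < 11/10. So R = 11/10.
At z = -59/10: the terms have absolute value of order n, which does not tend to 0, so the series diverges by the divergence test.
At z = -81/10: the terms have absolute value of order n, which does not tend to 0, so the series diverges by the divergence test.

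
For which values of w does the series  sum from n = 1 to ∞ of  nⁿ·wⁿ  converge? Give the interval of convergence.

{0}

Applying the root test, |a_n|^(1/n) = n → ∞.
The root grows without bound, so R = 0 (convergence only at w = 0).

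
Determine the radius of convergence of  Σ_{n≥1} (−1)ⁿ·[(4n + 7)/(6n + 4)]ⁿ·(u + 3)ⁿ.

Applying the root test, |a_n|^(1/n) = (4n + 7)/(6n + 4) → 2/3.
The series converges when 2/3 · |u + 3| < 1, giving R = 3/2.

R = 3/2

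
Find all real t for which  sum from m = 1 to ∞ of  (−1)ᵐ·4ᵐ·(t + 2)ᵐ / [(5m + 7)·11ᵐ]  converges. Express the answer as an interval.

The ratio of consecutive coefficients is [(5m + 7)/(5(m+1) + 7)] · 4/11 → 4/11.
Hence the series converges for |t + 2| < 1/(4/11) = 11/4, so the radius of convergence is 11/4.
Endpoint t = 3/4: an alternating series whose terms decrease to 0 in absolute value, so it converges by the Leibniz criterion.
At t = -19/4: the terms behave like c/m; limit comparison with the harmonic series gives divergence.

(-19/4, 3/4]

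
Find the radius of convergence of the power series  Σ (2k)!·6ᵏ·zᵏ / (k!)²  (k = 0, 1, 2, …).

The ratio of consecutive coefficients is (2k+1)·(2k+2)/(k+1)² · 6 → 24.
Thus R = 1/(24) = 1/24.

R = 1/24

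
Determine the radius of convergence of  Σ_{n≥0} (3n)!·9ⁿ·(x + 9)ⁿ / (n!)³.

Ratio test: |a_{n+1}/a_n| = (3n+1)·(3n+2)·(3n+3)/(n+1)³ · 9 → 243 as n → ∞.
Thus R = 1/(243) = 1/243.

R = 1/243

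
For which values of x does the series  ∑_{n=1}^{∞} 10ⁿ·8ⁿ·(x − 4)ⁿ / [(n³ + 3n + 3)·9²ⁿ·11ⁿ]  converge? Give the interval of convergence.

[-571/80, 1211/80]

Ratio test: |a_{n+1}/a_n| = [(n³ + 3n + 3)/((n+1)³ + 3(n+1) + 3)] · 10·8/(81·11) → 80/891 as n → ∞.
The series converges when 80/891 · |x − 4| < 1, giving R = 891/80.
Check x = 1211/80: the series is dominated by a constant times Σ 1/n³, which converges (p = 3 > 1).
Check x = -571/80: absolute convergence follows by limit comparison with Σ 1/n³.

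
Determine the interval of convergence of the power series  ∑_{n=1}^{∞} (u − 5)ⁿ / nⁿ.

(−∞, ∞)

Applying the root test, |a_n|^(1/n) = 1/n → 0.
Since the n-th root of |a_n| tends to 0, the series converges for all real u; R = ∞.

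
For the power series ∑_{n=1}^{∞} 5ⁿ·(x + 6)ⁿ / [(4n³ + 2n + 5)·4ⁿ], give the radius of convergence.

R = 4/5

The ratio of consecutive coefficients is [(4n³ + 2n + 5)/(4(n+1)³ + 2(n+1) + 5)] · 5/4 → 5/4.
Hence the series converges for |x + 6| < 1/(5/4) = 4/5, so the radius of convergence is 4/5.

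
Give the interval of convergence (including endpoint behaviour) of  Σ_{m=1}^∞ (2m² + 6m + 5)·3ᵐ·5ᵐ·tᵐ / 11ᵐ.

Apply the ratio test: |a_{m+1}| / |a_m| = [(2(m+1)² + 6(m+1) + 5)/(2m² + 6m + 5)] · 3·5/11, which tends to 15/11 as m → ∞.
Convergence for |t| · 15/11 < 1, i.e. |t| < 11/15. So R = 11/15.
At t = 11/15: the m-th term does not approach 0; divergence by the term test.
At t = -11/15: the terms do not tend to 0, so the series diverges.

(-11/15, 11/15)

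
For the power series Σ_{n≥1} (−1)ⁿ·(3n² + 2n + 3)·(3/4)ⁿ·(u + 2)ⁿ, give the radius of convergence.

R = 4/3

Ratio test: |a_{n+1}/a_n| = [(3(n+1)² + 2(n+1) + 3)/(3n² + 2n + 3)] · 3/4 → 3/4 as n → ∞.
Thus R = 1/(3/4) = 4/3.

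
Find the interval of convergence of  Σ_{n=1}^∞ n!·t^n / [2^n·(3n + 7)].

{0}

The ratio of consecutive coefficients is (n+1) · 1/2 · (3n + 7)/(3(n+1) + 7) → ∞.
The ratio grows without bound, so the series diverges whenever t ≠ 0; it converges only at t = 0. R = 0.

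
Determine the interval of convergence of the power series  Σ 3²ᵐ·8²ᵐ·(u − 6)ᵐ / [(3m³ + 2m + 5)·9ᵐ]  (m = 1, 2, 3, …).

By the ratio test, |a_{m+1}/a_m| = [(3m³ + 2m + 5)/(3(m+1)³ + 2(m+1) + 5)] · 9·64/9 → 64.
The series converges when 64 · |u − 6| < 1, giving R = 1/64.
Check u = 385/64: the series is dominated by a constant times Σ 1/m³, which converges (p = 3 > 1).
Check u = 383/64: absolute convergence follows by limit comparison with Σ 1/m³.

[383/64, 385/64]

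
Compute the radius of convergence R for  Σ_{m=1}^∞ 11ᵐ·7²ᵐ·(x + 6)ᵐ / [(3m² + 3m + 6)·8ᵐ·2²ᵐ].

R = 32/539

Apply the ratio test: |a_{m+1}| / |a_m| = [(3m² + 3m + 6)/(3(m+1)² + 3(m+1) + 6)] · 11·49/(8·4), which tends to 539/32 as m → ∞.
The series converges when 539/32 · |x + 6| < 1, giving R = 32/539.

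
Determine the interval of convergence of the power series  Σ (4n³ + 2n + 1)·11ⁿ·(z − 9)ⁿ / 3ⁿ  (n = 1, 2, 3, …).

(96/11, 102/11)

Ratio test: |a_{n+1}/a_n| = [(4(n+1)³ + 2(n+1) + 1)/(4n³ + 2n + 1)] · 11/3 → 11/3 as n → ∞.
Convergence for |z − 9| · 11/3 < 1, i.e. |z − 9| < 3/11. So R = 3/11.
When z = 102/11, the n-th term does not approach 0; divergence by the term test.
Endpoint z = 96/11: the terms have absolute value of order n³, which does not tend to 0, so the series diverges by the divergence test.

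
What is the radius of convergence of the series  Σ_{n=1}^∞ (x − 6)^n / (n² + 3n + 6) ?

By the ratio test, |a_{n+1}/a_n| = (n² + 3n + 6)/((n+1)² + 3(n+1) + 6) → 1.
Convergence for |x − 6| < 1, so R = 1.

R = 1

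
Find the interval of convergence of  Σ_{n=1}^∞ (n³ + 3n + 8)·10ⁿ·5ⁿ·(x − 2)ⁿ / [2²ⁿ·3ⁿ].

(44/25, 56/25)

Apply the ratio test: |a_{n+1}| / |a_n| = [((n+1)³ + 3(n+1) + 8)/(n³ + 3n + 8)] · 10·5/(4·3), which tends to 25/6 as n → ∞.
Hence the series converges for |x − 2| < 1/(25/6) = 6/25, so the radius of convergence is 6/25.
When x = 56/25, the terms do not tend to 0, so the series diverges.
At x = 44/25: the terms have absolute value of order n³, which does not tend to 0, so the series diverges by the divergence test.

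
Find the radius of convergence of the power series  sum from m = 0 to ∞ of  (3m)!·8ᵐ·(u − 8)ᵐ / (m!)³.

R = 1/216

Ratio test: |a_{m+1}/a_m| = (3m+1)·(3m+2)·(3m+3)/(m+1)³ · 8 → 216 as m → ∞.
Convergence for |u − 8| · 216 < 1, i.e. |u − 8| < 1/216. So R = 1/216.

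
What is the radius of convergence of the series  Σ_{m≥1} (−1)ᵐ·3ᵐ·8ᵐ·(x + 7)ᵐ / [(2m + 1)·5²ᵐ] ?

The ratio of consecutive coefficients is [(2m + 1)/(2(m+1) + 1)] · 3·8/25 → 24/25.
The series converges when 24/25 · |x + 7| < 1, giving R = 25/24.

R = 25/24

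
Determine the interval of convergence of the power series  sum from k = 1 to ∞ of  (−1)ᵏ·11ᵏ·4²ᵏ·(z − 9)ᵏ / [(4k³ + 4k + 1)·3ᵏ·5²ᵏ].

Apply the ratio test: |a_{k+1}| / |a_k| = [(4k³ + 4k + 1)/(4(k+1)³ + 4(k+1) + 1)] · 11·16/(3·25), which tends to 176/75 as k → ∞.
The series converges when 176/75 · |z − 9| < 1, giving R = 75/176.
Check z = 1659/176: absolute convergence follows by limit comparison with Σ 1/k³.
When z = 1509/176, absolute convergence follows by limit comparison with Σ 1/k³.

[1509/176, 1659/176]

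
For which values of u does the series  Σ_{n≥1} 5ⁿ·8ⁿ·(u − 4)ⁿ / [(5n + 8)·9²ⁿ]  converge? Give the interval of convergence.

Ratio test: |a_{n+1}/a_n| = [(5n + 8)/(5(n+1) + 8)] · 5·8/81 → 40/81 as n → ∞.
Thus R = 1/(40/81) = 81/40.
Endpoint u = 241/40: comparison with the harmonic series Σ 1/n shows the series diverges.
When u = 79/40, the terms alternate in sign and decrease monotonically to 0 in absolute value (size ~ c/n), so the alternating series test gives convergence.

[79/40, 241/40)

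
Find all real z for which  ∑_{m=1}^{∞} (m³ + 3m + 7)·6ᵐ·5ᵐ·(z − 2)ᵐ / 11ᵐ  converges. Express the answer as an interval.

(49/30, 71/30)

Apply the ratio test: |a_{m+1}| / |a_m| = [((m+1)³ + 3(m+1) + 7)/(m³ + 3m + 7)] · 6·5/11, which tends to 30/11 as m → ∞.
Thus R = 1/(30/11) = 11/30.
When z = 71/30, the terms do not tend to 0, so the series diverges.
When z = 49/30, the terms do not tend to 0, so the series diverges.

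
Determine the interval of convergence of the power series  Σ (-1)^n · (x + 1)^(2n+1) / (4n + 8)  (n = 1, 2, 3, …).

[-2, 0]

By the ratio test, |a_{n+1}/a_n| = (4n + 8)/(4(n+1) + 8) → 1.
Successive powers of (x + 1) differ by 2, so the series converges when |x + 1|² · 1 < 1, i.e. |x + 1| < √(1) = 1. So R = 1.
Endpoint x = 0: convergence follows from the alternating series test (terms decrease monotonically to 0).
Check x = -2: convergence follows from the alternating series test (terms decrease monotonically to 0).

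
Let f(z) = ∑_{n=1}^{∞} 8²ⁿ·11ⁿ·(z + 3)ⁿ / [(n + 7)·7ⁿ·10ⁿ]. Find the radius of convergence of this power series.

By the ratio test, |a_{n+1}/a_n| = [(n + 7)/((n+1) + 7)] · 64·11/(7·10) → 352/35.
Hence the series converges for |z + 3| < 1/(352/35) = 35/352, so the radius of convergence is 35/352.

R = 35/352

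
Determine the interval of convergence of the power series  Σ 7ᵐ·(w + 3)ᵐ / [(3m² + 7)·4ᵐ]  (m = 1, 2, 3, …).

[-25/7, -17/7]

By the ratio test, |a_{m+1}/a_m| = [(3m² + 7)/(3(m+1)² + 7)] · 7/4 → 7/4.
Thus R = 1/(7/4) = 4/7.
Endpoint w = -17/7: the series is dominated by a constant times Σ 1/m², which converges (p = 2 > 1).
At w = -25/7: absolute convergence follows by limit comparison with Σ 1/m².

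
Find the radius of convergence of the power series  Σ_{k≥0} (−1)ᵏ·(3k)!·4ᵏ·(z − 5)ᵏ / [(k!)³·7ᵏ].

R = 7/108

Ratio test: |a_{k+1}/a_k| = (3k+1)·(3k+2)·(3k+3)/(k+1)³ · 4/7 → 108/7 as k → ∞.
Convergence for |z − 5| · 108/7 < 1, i.e. |z − 5| < 7/108. So R = 7/108.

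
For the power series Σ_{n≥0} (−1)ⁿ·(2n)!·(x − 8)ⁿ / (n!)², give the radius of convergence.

By the ratio test, |a_{n+1}/a_n| = (2n+1)·(2n+2)/(n+1)² → 4.
The series converges when 4 · |x − 8| < 1, giving R = 1/4.

R = 1/4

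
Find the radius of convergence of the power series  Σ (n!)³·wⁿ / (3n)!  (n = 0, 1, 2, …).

By the ratio test, |a_{n+1}/a_n| = (n+1)³/[(3n+1)·(3n+2)·(3n+3)] → 1/27.
Convergence for |w| · 1/27 < 1, i.e. |w| < 27. So R = 27.

R = 27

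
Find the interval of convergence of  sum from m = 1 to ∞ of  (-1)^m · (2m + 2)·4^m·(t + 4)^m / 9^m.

(-25/4, -7/4)

By the ratio test, |a_{m+1}/a_m| = [(2(m+1) + 2)/(2m + 2)] · 4/9 → 4/9.
Hence the series converges for |t + 4| < 1/(4/9) = 9/4, so the radius of convergence is 9/4.
At t = -7/4: the m-th term does not approach 0; divergence by the term test.
Endpoint t = -25/4: the m-th term does not approach 0; divergence by the term test.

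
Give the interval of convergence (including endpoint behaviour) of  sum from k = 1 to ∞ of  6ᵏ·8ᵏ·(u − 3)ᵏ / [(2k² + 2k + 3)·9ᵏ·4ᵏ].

Apply the ratio test: |a_{k+1}| / |a_k| = [(2k² + 2k + 3)/(2(k+1)² + 2(k+1) + 3)] · 6·8/(9·4), which tends to 4/3 as k → ∞.
Hence the series converges for |u − 3| < 1/(4/3) = 3/4, so the radius of convergence is 3/4.
Check u = 15/4: absolute convergence follows by limit comparison with Σ 1/k².
At u = 9/4: absolute convergence follows by limit comparison with Σ 1/k².

[9/4, 15/4]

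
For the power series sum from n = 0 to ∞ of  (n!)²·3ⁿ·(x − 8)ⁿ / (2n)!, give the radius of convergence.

Ratio test: |a_{n+1}/a_n| = (n+1)²/[(2n+1)·(2n+2)] · 3 → 3/4 as n → ∞.
Hence the series converges for |x − 8| < 1/(3/4) = 4/3, so the radius of convergence is 4/3.

R = 4/3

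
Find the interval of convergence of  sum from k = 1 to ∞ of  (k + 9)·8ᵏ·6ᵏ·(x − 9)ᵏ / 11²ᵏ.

By the ratio test, |a_{k+1}/a_k| = [((k+1) + 9)/(k + 9)] · 8·6/121 → 48/121.
Thus R = 1/(48/121) = 121/48.
Check x = 553/48: the terms do not tend to 0, so the series diverges.
Endpoint x = 311/48: the k-th term does not approach 0; divergence by the term test.

(311/48, 553/48)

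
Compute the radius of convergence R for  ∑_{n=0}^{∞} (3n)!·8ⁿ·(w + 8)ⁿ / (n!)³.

The ratio of consecutive coefficients is (3n+1)·(3n+2)·(3n+3)/(n+1)³ · 8 → 216.
The series converges when 216 · |w + 8| < 1, giving R = 1/216.

R = 1/216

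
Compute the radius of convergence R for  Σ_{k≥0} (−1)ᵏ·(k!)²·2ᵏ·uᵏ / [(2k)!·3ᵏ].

Ratio test: |a_{k+1}/a_k| = (k+1)²/[(2k+1)·(2k+2)] · 2/3 → 1/6 as k → ∞.
Hence the series converges for |u| < 1/(1/6) = 6, so the radius of convergence is 6.

R = 6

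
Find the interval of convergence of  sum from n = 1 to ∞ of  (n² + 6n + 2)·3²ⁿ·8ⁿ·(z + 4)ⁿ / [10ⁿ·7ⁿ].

(-179/36, -109/36)

The ratio of consecutive coefficients is [((n+1)² + 6(n+1) + 2)/(n² + 6n + 2)] · 9·8/(10·7) → 36/35.
Thus R = 1/(36/35) = 35/36.
Check z = -109/36: the terms have absolute value of order n², which does not tend to 0, so the series diverges by the divergence test.
When z = -179/36, the terms have absolute value of order n², which does not tend to 0, so the series diverges by the divergence test.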